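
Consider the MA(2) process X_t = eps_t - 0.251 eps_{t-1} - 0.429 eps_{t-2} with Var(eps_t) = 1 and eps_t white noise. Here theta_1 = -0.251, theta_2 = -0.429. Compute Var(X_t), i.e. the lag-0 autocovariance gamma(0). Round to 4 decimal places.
\gamma(0) = 1.2470

For an MA(q) process X_t = eps_t + sum_i theta_i eps_{t-i} with
Var(eps_t) = sigma^2, the variance is
  gamma(0) = sigma^2 * (1 + sum_i theta_i^2).
  sum_i theta_i^2 = (-0.251)^2 + (-0.429)^2 = 0.063001 + 0.184041 = 0.247042.
  gamma(0) = 1 * (1 + 0.247042) = 1 * 1.247042 = 1.247042, which rounds to 1.2470.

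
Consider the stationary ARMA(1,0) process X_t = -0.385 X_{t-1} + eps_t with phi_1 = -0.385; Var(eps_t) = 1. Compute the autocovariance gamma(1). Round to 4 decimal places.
\gamma(1) = -0.4520

Multiply the model equation by X_{t-k} and take expectations. With theta_0 = psi_0 = 1 and psi_j the MA(infinity) weights, this gives
  gamma(k) - sum_i phi_i gamma(k-i) = c_k,
  c_k = sigma^2 * sum_{j=k..q} theta_j psi_{j-k}   (c_k = 0 for k > q),
using gamma(-m) = gamma(m).
Pure AR (q = 0): c_0 = sigma^2 = 1, c_k = 0 for k >= 1.
Equations for k = 0 and k = 1 (AR order 1):
  gamma(0) = phi_1 gamma(1) + c_0
  gamma(1) = phi_1 gamma(0) + c_1
Substituting the second into the first: gamma(0) (1 - phi_1^2) = c_0 + phi_1 c_1, so
  gamma(0) = c_0 / (1 - phi_1^2) = 1 / (1 - (-0.385)^2) = 1 / 0.851775 = 1.174019.
  gamma(1) = phi_1 gamma(0) = (-0.385)(1.174019) = -0.451997.
Therefore gamma(1) = -0.4520 (to 4 decimal places).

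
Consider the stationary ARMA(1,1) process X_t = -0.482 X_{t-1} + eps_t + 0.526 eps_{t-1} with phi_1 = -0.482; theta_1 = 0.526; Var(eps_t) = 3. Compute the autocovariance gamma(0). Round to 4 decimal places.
\gamma(0) = 3.0076

Multiply the model equation by X_{t-k} and take expectations. With theta_0 = psi_0 = 1 and psi_j the MA(infinity) weights, this gives
  gamma(k) - sum_i phi_i gamma(k-i) = c_k,
  c_k = sigma^2 * sum_{j=k..q} theta_j psi_{j-k}   (c_k = 0 for k > q),
using gamma(-m) = gamma(m).
psi-weights needed (psi_j = theta_j + sum_i phi_i psi_{j-i}):
  psi_1 = theta_1 + phi_1 = 0.526 + (-0.482) = 0.044
Right-hand sides:
  c_0 = sigma^2 (1 + theta_1 psi_1) = 3 * (1 + (0.526)(0.044)) = 3 * 1.023144 = 3.069432
  c_1 = sigma^2 theta_1 = 3 * (0.526) = 1.578
  c_2 = 0
Equations for k = 0 and k = 1 (AR order 1):
  gamma(0) = phi_1 gamma(1) + c_0
  gamma(1) = phi_1 gamma(0) + c_1
Substituting the second into the first: gamma(0) (1 - phi_1^2) = c_0 + phi_1 c_1, so
  gamma(0) = (c_0 + phi_1 c_1) / (1 - phi_1^2) = (3.069432 + (-0.482)(1.578)) / (1 - (-0.482)^2) = 2.308836 / 0.767676 = 3.007566.
Therefore gamma(0) = 3.0076 (to 4 decimal places).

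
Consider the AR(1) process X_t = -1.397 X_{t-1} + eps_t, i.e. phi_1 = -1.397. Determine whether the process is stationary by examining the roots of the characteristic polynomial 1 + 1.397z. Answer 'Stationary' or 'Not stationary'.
\text{Not stationary}

The AR(p) characteristic polynomial is P(z) = 1 + 1.397z.
Stationarity requires all roots to lie outside the unit circle, i.e. |z| > 1 for every root.
This is linear in z: 1 + (1.397) z = 0  =>  z = -1/(1.397) = -0.71582,  |z| = 0.71582.
Moduli of all roots: 0.7158.
All moduli strictly greater than 1? No.
Verdict: Not stationary.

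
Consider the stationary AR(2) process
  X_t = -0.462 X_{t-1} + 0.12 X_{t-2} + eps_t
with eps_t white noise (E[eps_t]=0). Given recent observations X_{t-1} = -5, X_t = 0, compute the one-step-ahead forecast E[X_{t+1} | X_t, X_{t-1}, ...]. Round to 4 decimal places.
E[X_{t+1} \mid \mathcal F_t] = -0.6000

For an AR(p) model X_t = c + sum_i phi_i X_{t-i} + eps_t, the
one-step-ahead conditional mean is
  E[X_{t+1} | X_t, ...] = c + sum_i phi_i X_{t+1-i}.
Substitute known values:
  E[X_{t+1} | ...] = (-0.462) * (0) + (0.12) * (-5)
                   = -0.6000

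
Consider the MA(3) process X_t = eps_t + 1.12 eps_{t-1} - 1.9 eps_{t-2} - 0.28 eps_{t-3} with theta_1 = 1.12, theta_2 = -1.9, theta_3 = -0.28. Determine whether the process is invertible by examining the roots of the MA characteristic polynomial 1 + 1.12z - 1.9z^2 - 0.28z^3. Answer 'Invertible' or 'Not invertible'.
\text{Not invertible}

The MA(q) characteristic polynomial is P(z) = 1 + 1.12z - 1.9z^2 - 0.28z^3.
Invertibility requires all roots to lie outside the unit circle, i.e. |z| > 1 for every root.
Degree 3: look for a simple real root z0 first, then factor out (1 - z/z0) and solve the remaining quadratic.
Testing z0 = -0.5: P(-0.5) = 1 + (1.12)(-0.5) + (-1.9)(-0.5)^2 + (-0.28)(-0.5)^3
  = 1 + (-0.56) + (-0.475) + (0.035) = 0.  So z_0 = -0.5 is a root, |z_0| = 0.5.
Divide out the factor (1 + 2 z) = (1 - z/z0) (since 1/z0 = -2):
  P(z) = (1 + 2 z)(1 + (-0.88) z + (-0.14) z^2)
  [check: z-coef -0.88 - (-2) = 1.12; z^2-coef -0.14 - (-2)(-0.88) = -1.9; z^3-coef -(-2)(-0.14) = -0.28.]
Remaining roots from the quadratic factor 1 + (-0.88) z + (-0.14) z^2:
  Set 1 + (-0.88) z + (-0.14) z^2 = 0, i.e. a z^2 + b z + c = 0 with a = -0.14, b = -0.88, c = 1.
  Discriminant D = b^2 - 4ac = (-0.88)^2 - 4*(-0.14)*1 = 0.7744 - (-0.56) = 1.3344.
  D >= 0, so the roots are real: z = (-b +/- sqrt(D)) / (2a) = (0.88 +/- 1.155162) / (-0.28).
    z_1 = (0.88 + 1.155162) / (-0.28) = -7.2684,   |z_1| = 7.2684.
    z_2 = (0.88 - 1.155162) / (-0.28) = 0.9827,   |z_2| = 0.9827.
Moduli of all roots: 0.5000, 7.2684, 0.9827.
All moduli strictly greater than 1? No.
Verdict: Not invertible.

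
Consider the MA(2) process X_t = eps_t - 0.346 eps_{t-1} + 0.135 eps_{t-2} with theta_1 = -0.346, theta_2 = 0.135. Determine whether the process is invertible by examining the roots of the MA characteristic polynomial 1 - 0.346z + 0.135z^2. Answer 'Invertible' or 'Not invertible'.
\text{Invertible}

The MA(q) characteristic polynomial is P(z) = 1 - 0.346z + 0.135z^2.
Invertibility requires all roots to lie outside the unit circle, i.e. |z| > 1 for every root.
Set 1 + (-0.346) z + (0.135) z^2 = 0, i.e. a z^2 + b z + c = 0 with a = 0.135, b = -0.346, c = 1.
Discriminant D = b^2 - 4ac = (-0.346)^2 - 4*(0.135)*1 = 0.119716 - (0.54) = -0.420284.
D < 0, so the roots are the complex-conjugate pair z = (-b +/- i sqrt(-D)) / (2a) = 1.2815 +/- 2.4011i.
For a conjugate pair |z|^2 = z * conj(z) = (product of roots) = c/a = 1/(0.135) = 7.407407, so |z| = sqrt(7.407407) = 2.7217 for both roots.
Moduli of all roots: 2.7217, 2.7217.
All moduli strictly greater than 1? Yes.
Verdict: Invertible.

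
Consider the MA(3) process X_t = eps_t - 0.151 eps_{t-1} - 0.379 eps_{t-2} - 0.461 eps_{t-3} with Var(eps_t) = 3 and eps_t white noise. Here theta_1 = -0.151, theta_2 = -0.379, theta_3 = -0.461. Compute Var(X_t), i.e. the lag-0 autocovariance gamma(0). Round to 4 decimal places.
\gamma(0) = 4.1369

For an MA(q) process X_t = eps_t + sum_i theta_i eps_{t-i} with
Var(eps_t) = sigma^2, the variance is
  gamma(0) = sigma^2 * (1 + sum_i theta_i^2).
  sum_i theta_i^2 = (-0.151)^2 + (-0.379)^2 + (-0.461)^2 = 0.022801 + 0.143641 + 0.212521 = 0.378963.
  gamma(0) = 3 * (1 + 0.378963) = 3 * 1.378963 = 4.136889, which rounds to 4.1369.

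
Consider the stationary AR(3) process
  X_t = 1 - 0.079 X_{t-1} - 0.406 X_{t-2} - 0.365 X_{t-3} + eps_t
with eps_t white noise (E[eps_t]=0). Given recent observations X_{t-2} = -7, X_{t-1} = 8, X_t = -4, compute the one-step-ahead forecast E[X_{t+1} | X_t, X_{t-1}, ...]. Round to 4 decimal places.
E[X_{t+1} \mid \mathcal F_t] = 0.6230

For an AR(p) model X_t = c + sum_i phi_i X_{t-i} + eps_t, the
one-step-ahead conditional mean is
  E[X_{t+1} | X_t, ...] = c + sum_i phi_i X_{t+1-i}.
Substitute known values:
  E[X_{t+1} | ...] = 1 + (-0.079) * (-4) + (-0.406) * (8) + (-0.365) * (-7)
                   = 0.6230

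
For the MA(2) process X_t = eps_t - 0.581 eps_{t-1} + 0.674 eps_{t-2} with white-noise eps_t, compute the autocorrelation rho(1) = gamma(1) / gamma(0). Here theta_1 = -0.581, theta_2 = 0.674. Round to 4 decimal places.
\rho(1) = -0.5428

For an MA(q) process with theta_0 = 1, the autocovariance is
  gamma(k) = sigma^2 * sum_{i=0..q-k} theta_i * theta_{i+k},
and rho(k) = gamma(k) / gamma(0). Sigma^2 cancels.
  numerator   = (1)*(-0.581) + (-0.581)*(0.674) = -0.972594.
  denominator = (1)^2 + (-0.581)^2 + (0.674)^2 = 1.791837.
  rho(1) = -0.972594 / 1.791837 = -0.5428.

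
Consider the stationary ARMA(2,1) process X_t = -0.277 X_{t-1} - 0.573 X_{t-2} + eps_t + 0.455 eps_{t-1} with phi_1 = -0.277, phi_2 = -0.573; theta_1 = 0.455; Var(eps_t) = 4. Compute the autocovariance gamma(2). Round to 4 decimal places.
\gamma(2) = -3.6930

Multiply the model equation by X_{t-k} and take expectations. With theta_0 = psi_0 = 1 and psi_j the MA(infinity) weights, this gives
  gamma(k) - sum_i phi_i gamma(k-i) = c_k,
  c_k = sigma^2 * sum_{j=k..q} theta_j psi_{j-k}   (c_k = 0 for k > q),
using gamma(-m) = gamma(m).
psi-weights needed (psi_j = theta_j + sum_i phi_i psi_{j-i}):
  psi_1 = theta_1 + phi_1 = 0.455 + (-0.277) = 0.178
Right-hand sides:
  c_0 = sigma^2 (1 + theta_1 psi_1) = 4 * (1 + (0.455)(0.178)) = 4 * 1.08099 = 4.32396
  c_1 = sigma^2 theta_1 = 4 * (0.455) = 1.82
  c_2 = 0
Equations for k = 0, 1, 2 (AR order 2, c_2 = 0):
  (E0) gamma(0) = phi_1 gamma(1) + phi_2 gamma(2) + c_0
  (E1) gamma(1) = phi_1 gamma(0) + phi_2 gamma(1) + c_1
  (E2) gamma(2) = phi_1 gamma(1) + phi_2 gamma(0)
From (E1): gamma(1) = A gamma(0) + B with
  A = phi_1 / (1 - phi_2) = -0.277 / 1.573 = -0.176097,   B = c_1 / (1 - phi_2) = 1.82 / 1.573 = 1.157025.
Insert (E2) into (E0): gamma(0) (1 - phi_2^2) = phi_1 (1 + phi_2) gamma(1) + c_0.
  phi_1 (1 + phi_2) = (-0.277)(0.427) = -0.118279,   1 - phi_2^2 = 0.671671.
Replace gamma(1) by A gamma(0) + B and collect gamma(0):
  gamma(0) [0.671671 - (-0.118279)(-0.176097)] = (-0.118279)(1.157025) + 4.32396
  gamma(0) * 0.650842 = 4.187108
  gamma(0) = 4.187108 / 0.650842 = 6.433367.
  gamma(1) = A gamma(0) + B = (-0.176097)(6.433367) + (1.157025) = 0.024131.
  gamma(2) = phi_1 gamma(1) + phi_2 gamma(0) = (-0.277)(0.024131) + (-0.573)(6.433367) = -3.693003.
Therefore gamma(2) = -3.6930 (to 4 decimal places).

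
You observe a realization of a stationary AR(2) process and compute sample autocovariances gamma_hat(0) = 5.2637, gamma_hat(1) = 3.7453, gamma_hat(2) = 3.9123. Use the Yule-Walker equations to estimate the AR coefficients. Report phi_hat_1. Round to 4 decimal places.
\hat\phi_{1} = 0.3700

The Yule-Walker equations for an AR(p) process read, in matrix form,
  Gamma_p phi = r_p,   with   (Gamma_p)_{ij} = gamma(|i - j|),
                       (r_p)_i = gamma(i),   i,j = 1..p.
Substitute the sample gammas (Toeplitz matrix and right-hand side of size 2):
  Gamma_p = [[5.2637, 3.7453], [3.7453, 5.2637]]
  r_p     = [3.7453, 3.9123]
Written out:
  5.2637 phi_1 + 3.7453 phi_2 = 3.7453
  3.7453 phi_1 + 5.2637 phi_2 = 3.9123
Solve by Cramer's rule:
  det = gamma(0)^2 - gamma(1)^2 = (5.2637)^2 - (3.7453)^2 = 27.70653769 - 14.02727209 = 13.6792656
  phi_hat_1 = [gamma(1) gamma(0) - gamma(1) gamma(2)] / det = [(3.7453)(5.2637) - (3.7453)(3.9123)] / 13.6792656 = 5.06139842 / 13.6792656 = 0.37
  phi_hat_2 = [gamma(0) gamma(2) - gamma(1)^2] / det = [(5.2637)(3.9123) - (3.7453)^2] / 13.6792656 = 6.56590142 / 13.6792656 = 0.48
So phi_hat = [0.3700, 0.4800].
Therefore phi_hat_1 = 0.3700.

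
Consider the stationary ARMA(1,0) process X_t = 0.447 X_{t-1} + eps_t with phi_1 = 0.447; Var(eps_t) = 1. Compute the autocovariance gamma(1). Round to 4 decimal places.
\gamma(1) = 0.5586

Multiply the model equation by X_{t-k} and take expectations. With theta_0 = psi_0 = 1 and psi_j the MA(infinity) weights, this gives
  gamma(k) - sum_i phi_i gamma(k-i) = c_k,
  c_k = sigma^2 * sum_{j=k..q} theta_j psi_{j-k}   (c_k = 0 for k > q),
using gamma(-m) = gamma(m).
Pure AR (q = 0): c_0 = sigma^2 = 1, c_k = 0 for k >= 1.
Equations for k = 0 and k = 1 (AR order 1):
  gamma(0) = phi_1 gamma(1) + c_0
  gamma(1) = phi_1 gamma(0) + c_1
Substituting the second into the first: gamma(0) (1 - phi_1^2) = c_0 + phi_1 c_1, so
  gamma(0) = c_0 / (1 - phi_1^2) = 1 / (1 - (0.447)^2) = 1 / 0.800191 = 1.249702.
  gamma(1) = phi_1 gamma(0) = (0.447)(1.249702) = 0.558617.
Therefore gamma(1) = 0.5586 (to 4 decimal places).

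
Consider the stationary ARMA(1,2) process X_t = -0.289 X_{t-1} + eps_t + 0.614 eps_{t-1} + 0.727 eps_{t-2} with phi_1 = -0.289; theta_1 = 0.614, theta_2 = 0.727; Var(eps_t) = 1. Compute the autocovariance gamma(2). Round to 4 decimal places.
\gamma(2) = 0.6101

Multiply the model equation by X_{t-k} and take expectations. With theta_0 = psi_0 = 1 and psi_j the MA(infinity) weights, this gives
  gamma(k) - sum_i phi_i gamma(k-i) = c_k,
  c_k = sigma^2 * sum_{j=k..q} theta_j psi_{j-k}   (c_k = 0 for k > q),
using gamma(-m) = gamma(m).
psi-weights needed (psi_j = theta_j + sum_i phi_i psi_{j-i}):
  psi_1 = theta_1 + phi_1 = 0.614 + (-0.289) = 0.325
  psi_2 = theta_2 + phi_1 psi_1 = 0.727 + (-0.289)(0.325) = 0.633075
Right-hand sides:
  c_0 = sigma^2 (1 + theta_1 psi_1 + theta_2 psi_2) = 1 * (1 + (0.614)(0.325) + (0.727)(0.633075)) = 1 * 1.659796 = 1.659796
  c_1 = sigma^2 (theta_1 + theta_2 psi_1) = 1 * (0.614 + (0.727)(0.325)) = 0.850275
  c_2 = sigma^2 theta_2 = 1 * (0.727) = 0.727
Equations for k = 0 and k = 1 (AR order 1):
  gamma(0) = phi_1 gamma(1) + c_0
  gamma(1) = phi_1 gamma(0) + c_1
Substituting the second into the first: gamma(0) (1 - phi_1^2) = c_0 + phi_1 c_1, so
  gamma(0) = (c_0 + phi_1 c_1) / (1 - phi_1^2) = (1.659796 + (-0.289)(0.850275)) / (1 - (-0.289)^2) = 1.414066 / 0.916479 = 1.542933.
  gamma(1) = phi_1 gamma(0) + c_1 = (-0.289)(1.542933) + (0.850275) = 0.404367.
For k = 2: gamma(2) = phi_1 gamma(1) + c_2
  = (-0.289)(0.404367) + (0.727) = 0.610138.
Therefore gamma(2) = 0.6101 (to 4 decimal places).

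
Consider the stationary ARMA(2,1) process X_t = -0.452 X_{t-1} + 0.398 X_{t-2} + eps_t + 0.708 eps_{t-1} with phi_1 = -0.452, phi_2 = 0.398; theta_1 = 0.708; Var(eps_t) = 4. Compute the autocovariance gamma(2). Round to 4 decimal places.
\gamma(2) = 1.3930

Multiply the model equation by X_{t-k} and take expectations. With theta_0 = psi_0 = 1 and psi_j the MA(infinity) weights, this gives
  gamma(k) - sum_i phi_i gamma(k-i) = c_k,
  c_k = sigma^2 * sum_{j=k..q} theta_j psi_{j-k}   (c_k = 0 for k > q),
using gamma(-m) = gamma(m).
psi-weights needed (psi_j = theta_j + sum_i phi_i psi_{j-i}):
  psi_1 = theta_1 + phi_1 = 0.708 + (-0.452) = 0.256
Right-hand sides:
  c_0 = sigma^2 (1 + theta_1 psi_1) = 4 * (1 + (0.708)(0.256)) = 4 * 1.181248 = 4.724992
  c_1 = sigma^2 theta_1 = 4 * (0.708) = 2.832
  c_2 = 0
Equations for k = 0, 1, 2 (AR order 2, c_2 = 0):
  (E0) gamma(0) = phi_1 gamma(1) + phi_2 gamma(2) + c_0
  (E1) gamma(1) = phi_1 gamma(0) + phi_2 gamma(1) + c_1
  (E2) gamma(2) = phi_1 gamma(1) + phi_2 gamma(0)
From (E1): gamma(1) = A gamma(0) + B with
  A = phi_1 / (1 - phi_2) = -0.452 / 0.602 = -0.750831,   B = c_1 / (1 - phi_2) = 2.832 / 0.602 = 4.704319.
Insert (E2) into (E0): gamma(0) (1 - phi_2^2) = phi_1 (1 + phi_2) gamma(1) + c_0.
  phi_1 (1 + phi_2) = (-0.452)(1.398) = -0.631896,   1 - phi_2^2 = 0.841596.
Replace gamma(1) by A gamma(0) + B and collect gamma(0):
  gamma(0) [0.841596 - (-0.631896)(-0.750831)] = (-0.631896)(4.704319) + 4.724992
  gamma(0) * 0.367149 = 1.752352
  gamma(0) = 1.752352 / 0.367149 = 4.77286.
  gamma(1) = A gamma(0) + B = (-0.750831)(4.77286) + (4.704319) = 1.12071.
  gamma(2) = phi_1 gamma(1) + phi_2 gamma(0) = (-0.452)(1.12071) + (0.398)(4.77286) = 1.393038.
Therefore gamma(2) = 1.3930 (to 4 decimal places).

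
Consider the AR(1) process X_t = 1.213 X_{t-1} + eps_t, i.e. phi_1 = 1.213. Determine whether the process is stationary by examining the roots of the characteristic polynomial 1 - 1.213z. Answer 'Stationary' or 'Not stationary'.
\text{Not stationary}

The AR(p) characteristic polynomial is P(z) = 1 - 1.213z.
Stationarity requires all roots to lie outside the unit circle, i.e. |z| > 1 for every root.
This is linear in z: 1 + (-1.213) z = 0  =>  z = -1/(-1.213) = 0.824402,  |z| = 0.824402.
Moduli of all roots: 0.8244.
All moduli strictly greater than 1? No.
Verdict: Not stationary.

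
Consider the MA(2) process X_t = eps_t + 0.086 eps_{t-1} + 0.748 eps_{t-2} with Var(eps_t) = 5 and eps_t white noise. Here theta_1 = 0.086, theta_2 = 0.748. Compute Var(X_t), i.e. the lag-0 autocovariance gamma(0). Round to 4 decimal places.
\gamma(0) = 7.8345

For an MA(q) process X_t = eps_t + sum_i theta_i eps_{t-i} with
Var(eps_t) = sigma^2, the variance is
  gamma(0) = sigma^2 * (1 + sum_i theta_i^2).
  sum_i theta_i^2 = (0.086)^2 + (0.748)^2 = 0.007396 + 0.559504 = 0.5669.
  gamma(0) = 5 * (1 + 0.5669) = 5 * 1.5669 = 7.8345.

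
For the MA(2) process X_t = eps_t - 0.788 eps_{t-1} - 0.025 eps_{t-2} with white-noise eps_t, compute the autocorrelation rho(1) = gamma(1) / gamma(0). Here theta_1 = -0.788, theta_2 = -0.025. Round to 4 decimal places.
\rho(1) = -0.4738

For an MA(q) process with theta_0 = 1, the autocovariance is
  gamma(k) = sigma^2 * sum_{i=0..q-k} theta_i * theta_{i+k},
and rho(k) = gamma(k) / gamma(0). Sigma^2 cancels.
  numerator   = (1)*(-0.788) + (-0.788)*(-0.025) = -0.7683.
  denominator = (1)^2 + (-0.788)^2 + (-0.025)^2 = 1.621569.
  rho(1) = -0.7683 / 1.621569 = -0.4738.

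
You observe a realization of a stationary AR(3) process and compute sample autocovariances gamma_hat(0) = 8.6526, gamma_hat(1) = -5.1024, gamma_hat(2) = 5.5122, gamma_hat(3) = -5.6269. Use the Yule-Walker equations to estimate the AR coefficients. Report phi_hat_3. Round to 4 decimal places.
\hat\phi_{3} = -0.3430

The Yule-Walker equations for an AR(p) process read, in matrix form,
  Gamma_p phi = r_p,   with   (Gamma_p)_{ij} = gamma(|i - j|),
                       (r_p)_i = gamma(i),   i,j = 1..p.
Substitute the sample gammas (Toeplitz matrix and right-hand side of size 3):
  Gamma_p = [[8.6526, -5.1024, 5.5122], [-5.1024, 8.6526, -5.1024], [5.5122, -5.1024, 8.6526]]
  r_p     = [-5.1024, 5.5122, -5.6269]
Written out (R1..R3):
  (R1) 8.6526 phi_1 - 5.1024 phi_2 + 5.5122 phi_3 = -5.1024
  (R2) -5.1024 phi_1 + 8.6526 phi_2 - 5.1024 phi_3 = 5.5122
  (R3) 5.5122 phi_1 - 5.1024 phi_2 + 8.6526 phi_3 = -5.6269
Gaussian elimination:
  R2 <- R2 - (-5.1024/8.6526) R1 = R2 - (-0.589696) R1:  5.643737 phi_2 - 1.85188 phi_3 = 2.503337
  R3 <- R3 - (5.5122/8.6526) R1 = R3 - (0.637057) R1:  -1.85188 phi_2 + 5.141014 phi_3 = -2.37638
  R3 <- R3 - (-1.85188/5.643737) R2 = R3 - (-0.32813) R2:  4.533356 phi_3 = -1.55496
Back-substitution:
  phi_hat_3 = -1.55496 / 4.533356 = -0.343004
  phi_hat_2 = (2.503337 - (-1.85188)(-0.343004)) / 5.643737 = 0.33101
  phi_hat_1 = (-5.1024 - (-5.1024)(0.33101) - (5.5122)(-0.343004)) / 8.6526 = -0.175987
So phi_hat = [-0.1760, 0.3310, -0.3430].
Therefore phi_hat_3 = -0.3430.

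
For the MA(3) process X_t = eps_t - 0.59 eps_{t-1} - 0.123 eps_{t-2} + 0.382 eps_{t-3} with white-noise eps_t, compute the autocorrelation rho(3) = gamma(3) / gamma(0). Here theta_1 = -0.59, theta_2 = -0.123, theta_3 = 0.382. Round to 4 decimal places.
\rho(3) = 0.2531

For an MA(q) process with theta_0 = 1, the autocovariance is
  gamma(k) = sigma^2 * sum_{i=0..q-k} theta_i * theta_{i+k},
and rho(k) = gamma(k) / gamma(0). Sigma^2 cancels.
  numerator   = (1)*(0.382) = 0.382.
  denominator = (1)^2 + (-0.59)^2 + (-0.123)^2 + (0.382)^2 = 1.509153.
  rho(3) = 0.382 / 1.509153 = 0.2531.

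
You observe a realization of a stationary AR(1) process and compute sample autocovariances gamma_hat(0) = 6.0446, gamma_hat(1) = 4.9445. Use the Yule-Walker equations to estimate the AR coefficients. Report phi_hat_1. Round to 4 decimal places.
\hat\phi_{1} = 0.8180

The Yule-Walker equations for an AR(p) process read, in matrix form,
  Gamma_p phi = r_p,   with   (Gamma_p)_{ij} = gamma(|i - j|),
                       (r_p)_i = gamma(i),   i,j = 1..p.
Substitute the sample gammas (Toeplitz matrix and right-hand side of size 1):
  Gamma_p = [[6.0446]]
  r_p     = [4.9445]
With p = 1 this is the single equation gamma(0) phi_1 = gamma(1):
  phi_hat_1 = gamma(1) / gamma(0) = 4.9445 / 6.0446 = 0.8180.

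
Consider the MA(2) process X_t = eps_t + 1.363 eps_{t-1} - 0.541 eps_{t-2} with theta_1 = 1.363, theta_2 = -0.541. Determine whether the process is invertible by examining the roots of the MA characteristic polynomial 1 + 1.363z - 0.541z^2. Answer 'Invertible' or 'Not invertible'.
\text{Not invertible}

The MA(q) characteristic polynomial is P(z) = 1 + 1.363z - 0.541z^2.
Invertibility requires all roots to lie outside the unit circle, i.e. |z| > 1 for every root.
Set 1 + (1.363) z + (-0.541) z^2 = 0, i.e. a z^2 + b z + c = 0 with a = -0.541, b = 1.363, c = 1.
Discriminant D = b^2 - 4ac = (1.363)^2 - 4*(-0.541)*1 = 1.857769 - (-2.164) = 4.021769.
D >= 0, so the roots are real: z = (-b +/- sqrt(D)) / (2a) = (-1.363 +/- 2.005435) / (-1.082).
  z_1 = (-1.363 + 2.005435) / (-1.082) = -0.5937,   |z_1| = 0.5937.
  z_2 = (-1.363 - 2.005435) / (-1.082) = 3.1132,   |z_2| = 3.1132.
Moduli of all roots: 0.5937, 3.1132.
All moduli strictly greater than 1? No.
Verdict: Not invertible.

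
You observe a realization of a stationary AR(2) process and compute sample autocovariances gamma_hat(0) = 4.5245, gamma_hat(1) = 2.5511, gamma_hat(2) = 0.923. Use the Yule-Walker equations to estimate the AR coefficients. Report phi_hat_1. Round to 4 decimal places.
\hat\phi_{1} = 0.6580

The Yule-Walker equations for an AR(p) process read, in matrix form,
  Gamma_p phi = r_p,   with   (Gamma_p)_{ij} = gamma(|i - j|),
                       (r_p)_i = gamma(i),   i,j = 1..p.
Substitute the sample gammas (Toeplitz matrix and right-hand side of size 2):
  Gamma_p = [[4.5245, 2.5511], [2.5511, 4.5245]]
  r_p     = [2.5511, 0.923]
Written out:
  4.5245 phi_1 + 2.5511 phi_2 = 2.5511
  2.5511 phi_1 + 4.5245 phi_2 = 0.923
Solve by Cramer's rule:
  det = gamma(0)^2 - gamma(1)^2 = (4.5245)^2 - (2.5511)^2 = 20.47110025 - 6.50811121 = 13.96298904
  phi_hat_1 = [gamma(1) gamma(0) - gamma(1) gamma(2)] / det = [(2.5511)(4.5245) - (2.5511)(0.923)] / 13.96298904 = 9.18778665 / 13.96298904 = 0.658
  phi_hat_2 = [gamma(0) gamma(2) - gamma(1)^2] / det = [(4.5245)(0.923) - (2.5511)^2] / 13.96298904 = -2.33199771 / 13.96298904 = -0.167
So phi_hat = [0.6580, -0.1670].
Therefore phi_hat_1 = 0.6580.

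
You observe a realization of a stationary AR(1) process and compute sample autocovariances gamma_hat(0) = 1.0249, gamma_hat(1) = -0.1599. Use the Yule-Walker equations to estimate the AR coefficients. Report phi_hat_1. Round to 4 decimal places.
\hat\phi_{1} = -0.1560

The Yule-Walker equations for an AR(p) process read, in matrix form,
  Gamma_p phi = r_p,   with   (Gamma_p)_{ij} = gamma(|i - j|),
                       (r_p)_i = gamma(i),   i,j = 1..p.
Substitute the sample gammas (Toeplitz matrix and right-hand side of size 1):
  Gamma_p = [[1.0249]]
  r_p     = [-0.1599]
With p = 1 this is the single equation gamma(0) phi_1 = gamma(1):
  phi_hat_1 = gamma(1) / gamma(0) = -0.1599 / 1.0249 = -0.1560.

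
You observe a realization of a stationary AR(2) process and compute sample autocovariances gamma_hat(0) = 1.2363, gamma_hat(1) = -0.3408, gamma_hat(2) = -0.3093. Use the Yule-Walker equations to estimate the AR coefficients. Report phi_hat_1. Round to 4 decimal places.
\hat\phi_{1} = -0.3730

The Yule-Walker equations for an AR(p) process read, in matrix form,
  Gamma_p phi = r_p,   with   (Gamma_p)_{ij} = gamma(|i - j|),
                       (r_p)_i = gamma(i),   i,j = 1..p.
Substitute the sample gammas (Toeplitz matrix and right-hand side of size 2):
  Gamma_p = [[1.2363, -0.3408], [-0.3408, 1.2363]]
  r_p     = [-0.3408, -0.3093]
Written out:
  1.2363 phi_1 - 0.3408 phi_2 = -0.3408
  -0.3408 phi_1 + 1.2363 phi_2 = -0.3093
Solve by Cramer's rule:
  det = gamma(0)^2 - gamma(1)^2 = (1.2363)^2 - (-0.3408)^2 = 1.52843769 - 0.11614464 = 1.41229305
  phi_hat_1 = [gamma(1) gamma(0) - gamma(1) gamma(2)] / det = [(-0.3408)(1.2363) - (-0.3408)(-0.3093)] / 1.41229305 = -0.52674048 / 1.41229305 = -0.373
  phi_hat_2 = [gamma(0) gamma(2) - gamma(1)^2] / det = [(1.2363)(-0.3093) - (-0.3408)^2] / 1.41229305 = -0.49853223 / 1.41229305 = -0.353
So phi_hat = [-0.3730, -0.3530].
Therefore phi_hat_1 = -0.3730.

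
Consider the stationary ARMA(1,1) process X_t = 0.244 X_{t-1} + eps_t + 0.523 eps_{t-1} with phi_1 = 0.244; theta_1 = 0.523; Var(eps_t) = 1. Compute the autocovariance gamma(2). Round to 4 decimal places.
\gamma(2) = 0.2244

Multiply the model equation by X_{t-k} and take expectations. With theta_0 = psi_0 = 1 and psi_j the MA(infinity) weights, this gives
  gamma(k) - sum_i phi_i gamma(k-i) = c_k,
  c_k = sigma^2 * sum_{j=k..q} theta_j psi_{j-k}   (c_k = 0 for k > q),
using gamma(-m) = gamma(m).
psi-weights needed (psi_j = theta_j + sum_i phi_i psi_{j-i}):
  psi_1 = theta_1 + phi_1 = 0.523 + (0.244) = 0.767
Right-hand sides:
  c_0 = sigma^2 (1 + theta_1 psi_1) = 1 * (1 + (0.523)(0.767)) = 1 * 1.401141 = 1.401141
  c_1 = sigma^2 theta_1 = 1 * (0.523) = 0.523
  c_2 = 0
Equations for k = 0 and k = 1 (AR order 1):
  gamma(0) = phi_1 gamma(1) + c_0
  gamma(1) = phi_1 gamma(0) + c_1
Substituting the second into the first: gamma(0) (1 - phi_1^2) = c_0 + phi_1 c_1, so
  gamma(0) = (c_0 + phi_1 c_1) / (1 - phi_1^2) = (1.401141 + (0.244)(0.523)) / (1 - (0.244)^2) = 1.528753 / 0.940464 = 1.625531.
  gamma(1) = phi_1 gamma(0) + c_1 = (0.244)(1.625531) + (0.523) = 0.919629.
For k = 2 (> q): gamma(2) = phi_1 gamma(1) = (0.244)(0.919629) = 0.22439.
Therefore gamma(2) = 0.2244 (to 4 decimal places).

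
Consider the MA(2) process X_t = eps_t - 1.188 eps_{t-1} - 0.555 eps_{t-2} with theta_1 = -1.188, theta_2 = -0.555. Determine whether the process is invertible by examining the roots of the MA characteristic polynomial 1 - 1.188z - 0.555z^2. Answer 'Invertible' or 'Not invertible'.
\text{Not invertible}

The MA(q) characteristic polynomial is P(z) = 1 - 1.188z - 0.555z^2.
Invertibility requires all roots to lie outside the unit circle, i.e. |z| > 1 for every root.
Set 1 + (-1.188) z + (-0.555) z^2 = 0, i.e. a z^2 + b z + c = 0 with a = -0.555, b = -1.188, c = 1.
Discriminant D = b^2 - 4ac = (-1.188)^2 - 4*(-0.555)*1 = 1.411344 - (-2.22) = 3.631344.
D >= 0, so the roots are real: z = (-b +/- sqrt(D)) / (2a) = (1.188 +/- 1.905609) / (-1.11).
  z_1 = (1.188 + 1.905609) / (-1.11) = -2.787,   |z_1| = 2.787.
  z_2 = (1.188 - 1.905609) / (-1.11) = 0.6465,   |z_2| = 0.6465.
Moduli of all roots: 2.7870, 0.6465.
All moduli strictly greater than 1? No.
Verdict: Not invertible.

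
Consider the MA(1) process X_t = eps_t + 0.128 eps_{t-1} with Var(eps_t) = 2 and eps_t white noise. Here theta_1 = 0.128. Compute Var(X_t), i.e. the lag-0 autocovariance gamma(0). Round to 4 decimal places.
\gamma(0) = 2.0328

For an MA(q) process X_t = eps_t + sum_i theta_i eps_{t-i} with
Var(eps_t) = sigma^2, the variance is
  gamma(0) = sigma^2 * (1 + sum_i theta_i^2).
  sum_i theta_i^2 = (0.128)^2 = 0.016384.
  gamma(0) = 2 * (1 + 0.016384) = 2 * 1.016384 = 2.032768, which rounds to 2.0328.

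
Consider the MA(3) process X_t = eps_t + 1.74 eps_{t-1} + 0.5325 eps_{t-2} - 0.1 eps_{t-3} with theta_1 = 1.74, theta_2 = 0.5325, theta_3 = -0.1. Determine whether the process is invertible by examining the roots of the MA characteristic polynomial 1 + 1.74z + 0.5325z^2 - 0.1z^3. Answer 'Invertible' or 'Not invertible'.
\text{Not invertible}

The MA(q) characteristic polynomial is P(z) = 1 + 1.74z + 0.5325z^2 - 0.1z^3.
Invertibility requires all roots to lie outside the unit circle, i.e. |z| > 1 for every root.
Degree 3: look for a simple real root z0 first, then factor out (1 - z/z0) and solve the remaining quadratic.
Testing z0 = -0.8: P(-0.8) = 1 + (1.74)(-0.8) + (0.5325)(-0.8)^2 + (-0.1)(-0.8)^3
  = 1 + (-1.392) + (0.3408) + (0.0512) = 0.  So z_0 = -0.8 is a root, |z_0| = 0.8.
Divide out the factor (1 + 1.25 z) = (1 - z/z0) (since 1/z0 = -1.25):
  P(z) = (1 + 1.25 z)(1 + (0.49) z + (-0.08) z^2)
  [check: z-coef 0.49 - (-1.25) = 1.74; z^2-coef -0.08 - (-1.25)(0.49) = 0.5325; z^3-coef -(-1.25)(-0.08) = -0.1.]
Remaining roots from the quadratic factor 1 + (0.49) z + (-0.08) z^2:
  Set 1 + (0.49) z + (-0.08) z^2 = 0, i.e. a z^2 + b z + c = 0 with a = -0.08, b = 0.49, c = 1.
  Discriminant D = b^2 - 4ac = (0.49)^2 - 4*(-0.08)*1 = 0.2401 - (-0.32) = 0.5601.
  D >= 0, so the roots are real: z = (-b +/- sqrt(D)) / (2a) = (-0.49 +/- 0.748398) / (-0.16).
    z_1 = (-0.49 + 0.748398) / (-0.16) = -1.615,   |z_1| = 1.615.
    z_2 = (-0.49 - 0.748398) / (-0.16) = 7.74,   |z_2| = 7.74.
Moduli of all roots: 0.8000, 1.6150, 7.7400.
All moduli strictly greater than 1? No.
Verdict: Not invertible.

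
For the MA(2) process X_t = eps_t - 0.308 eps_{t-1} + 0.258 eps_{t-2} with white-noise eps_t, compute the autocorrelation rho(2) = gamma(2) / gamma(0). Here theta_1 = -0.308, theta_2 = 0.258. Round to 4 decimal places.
\rho(2) = 0.2221

For an MA(q) process with theta_0 = 1, the autocovariance is
  gamma(k) = sigma^2 * sum_{i=0..q-k} theta_i * theta_{i+k},
and rho(k) = gamma(k) / gamma(0). Sigma^2 cancels.
  numerator   = (1)*(0.258) = 0.258.
  denominator = (1)^2 + (-0.308)^2 + (0.258)^2 = 1.161428.
  rho(2) = 0.258 / 1.161428 = 0.2221.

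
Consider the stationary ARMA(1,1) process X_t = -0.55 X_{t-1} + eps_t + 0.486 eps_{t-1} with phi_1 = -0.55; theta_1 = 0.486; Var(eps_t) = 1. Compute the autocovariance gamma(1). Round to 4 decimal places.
\gamma(1) = -0.0672

Multiply the model equation by X_{t-k} and take expectations. With theta_0 = psi_0 = 1 and psi_j the MA(infinity) weights, this gives
  gamma(k) - sum_i phi_i gamma(k-i) = c_k,
  c_k = sigma^2 * sum_{j=k..q} theta_j psi_{j-k}   (c_k = 0 for k > q),
using gamma(-m) = gamma(m).
psi-weights needed (psi_j = theta_j + sum_i phi_i psi_{j-i}):
  psi_1 = theta_1 + phi_1 = 0.486 + (-0.55) = -0.064
Right-hand sides:
  c_0 = sigma^2 (1 + theta_1 psi_1) = 1 * (1 + (0.486)(-0.064)) = 1 * 0.968896 = 0.968896
  c_1 = sigma^2 theta_1 = 1 * (0.486) = 0.486
  c_2 = 0
Equations for k = 0 and k = 1 (AR order 1):
  gamma(0) = phi_1 gamma(1) + c_0
  gamma(1) = phi_1 gamma(0) + c_1
Substituting the second into the first: gamma(0) (1 - phi_1^2) = c_0 + phi_1 c_1, so
  gamma(0) = (c_0 + phi_1 c_1) / (1 - phi_1^2) = (0.968896 + (-0.55)(0.486)) / (1 - (-0.55)^2) = 0.701596 / 0.6975 = 1.005872.
  gamma(1) = phi_1 gamma(0) + c_1 = (-0.55)(1.005872) + (0.486) = -0.06723.
Therefore gamma(1) = -0.0672 (to 4 decimal places).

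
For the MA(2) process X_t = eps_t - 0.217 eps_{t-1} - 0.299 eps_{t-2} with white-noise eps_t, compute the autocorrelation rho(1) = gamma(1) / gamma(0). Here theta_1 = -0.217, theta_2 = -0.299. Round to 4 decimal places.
\rho(1) = -0.1338

For an MA(q) process with theta_0 = 1, the autocovariance is
  gamma(k) = sigma^2 * sum_{i=0..q-k} theta_i * theta_{i+k},
and rho(k) = gamma(k) / gamma(0). Sigma^2 cancels.
  numerator   = (1)*(-0.217) + (-0.217)*(-0.299) = -0.152117.
  denominator = (1)^2 + (-0.217)^2 + (-0.299)^2 = 1.13649.
  rho(1) = -0.152117 / 1.13649 = -0.1338.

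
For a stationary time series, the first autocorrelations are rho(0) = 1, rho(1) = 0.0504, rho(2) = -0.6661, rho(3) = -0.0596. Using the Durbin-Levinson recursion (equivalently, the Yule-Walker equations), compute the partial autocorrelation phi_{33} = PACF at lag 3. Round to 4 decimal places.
\phi_{33} = 0.0551

The PACF at lag k is phi_{kk}, the last component of the solution
to the Yule-Walker system G_k phi = r_k where
  (G_k)_{ij} = rho(|i - j|), (r_k)_i = rho(i), i,j = 1..k.
Equivalently, Durbin-Levinson gives phi_{kk} iteratively:
  phi_{11} = rho(1)
  phi_{kk} = [rho(k) - sum_{j=1..k-1} phi_{k-1,j} rho(k-j)]
            / [1 - sum_{j=1..k-1} phi_{k-1,j} rho(j)],
  phi_{k,j} = phi_{k-1,j} - phi_{kk} phi_{k-1,k-j},  j = 1..k-1.
Step k = 1:
  phi_11 = rho(1) = 0.0504.
Step k = 2:
  phi_22 = [rho(2) - phi_11 rho(1)] / [1 - phi_11 rho(1)] = [-0.6661 - (0.0504)(0.0504)] / [1 - (0.0504)(0.0504)]
         = -0.66864016 / 0.99745984 = -0.670343.
  Update: phi_21 = phi_11 - phi_22 phi_11 = 0.0504 - (-0.670343)(0.0504) = 0.084185.
Step k = 3:
  phi_33 = [rho(3) - phi_21 rho(2) - phi_22 rho(1)] / [1 - phi_21 rho(1) - phi_22 rho(2)]
    numerator   = -0.0596 - (0.084185)(-0.6661) - (-0.670343)(0.0504) = 0.0302611
    denominator = 1 - (0.084185)(0.0504) - (-0.670343)(-0.6661) = 0.54924163
  phi_33 = 0.0302611 / 0.54924163 = 0.0551.
Therefore phi_{33} = 0.0551.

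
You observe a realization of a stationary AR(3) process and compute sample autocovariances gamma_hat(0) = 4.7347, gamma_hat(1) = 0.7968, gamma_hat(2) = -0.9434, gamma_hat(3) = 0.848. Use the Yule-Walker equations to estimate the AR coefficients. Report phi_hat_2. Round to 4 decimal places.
\hat\phi_{2} = -0.2930

The Yule-Walker equations for an AR(p) process read, in matrix form,
  Gamma_p phi = r_p,   with   (Gamma_p)_{ij} = gamma(|i - j|),
                       (r_p)_i = gamma(i),   i,j = 1..p.
Substitute the sample gammas (Toeplitz matrix and right-hand side of size 3):
  Gamma_p = [[4.7347, 0.7968, -0.9434], [0.7968, 4.7347, 0.7968], [-0.9434, 0.7968, 4.7347]]
  r_p     = [0.7968, -0.9434, 0.848]
Written out (R1..R3):
  (R1) 4.7347 phi_1 + 0.7968 phi_2 - 0.9434 phi_3 = 0.7968
  (R2) 0.7968 phi_1 + 4.7347 phi_2 + 0.7968 phi_3 = -0.9434
  (R3) -0.9434 phi_1 + 0.7968 phi_2 + 4.7347 phi_3 = 0.848
Gaussian elimination:
  R2 <- R2 - (0.7968/4.7347) R1 = R2 - (0.168289) R1:  4.600607 phi_2 + 0.955564 phi_3 = -1.077493
  R3 <- R3 - (-0.9434/4.7347) R1 = R3 - (-0.199252) R1:  0.955564 phi_2 + 4.546725 phi_3 = 1.006764
  R3 <- R3 - (0.955564/4.600607) R2 = R3 - (0.207704) R2:  4.348251 phi_3 = 1.230564
Back-substitution:
  phi_hat_3 = 1.230564 / 4.348251 = 0.283002
  phi_hat_2 = (-1.077493 - (0.955564)(0.283002)) / 4.600607 = -0.292987
  phi_hat_1 = (0.7968 - (0.7968)(-0.292987) - (-0.9434)(0.283002)) / 4.7347 = 0.273985
So phi_hat = [0.2740, -0.2930, 0.2830].
Therefore phi_hat_2 = -0.2930.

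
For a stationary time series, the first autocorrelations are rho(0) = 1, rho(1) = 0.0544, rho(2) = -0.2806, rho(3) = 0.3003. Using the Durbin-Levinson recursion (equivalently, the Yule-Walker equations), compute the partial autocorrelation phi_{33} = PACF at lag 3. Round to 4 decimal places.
\phi_{33} = 0.3660

The PACF at lag k is phi_{kk}, the last component of the solution
to the Yule-Walker system G_k phi = r_k where
  (G_k)_{ij} = rho(|i - j|), (r_k)_i = rho(i), i,j = 1..k.
Equivalently, Durbin-Levinson gives phi_{kk} iteratively:
  phi_{11} = rho(1)
  phi_{kk} = [rho(k) - sum_{j=1..k-1} phi_{k-1,j} rho(k-j)]
            / [1 - sum_{j=1..k-1} phi_{k-1,j} rho(j)],
  phi_{k,j} = phi_{k-1,j} - phi_{kk} phi_{k-1,k-j},  j = 1..k-1.
Step k = 1:
  phi_11 = rho(1) = 0.0544.
Step k = 2:
  phi_22 = [rho(2) - phi_11 rho(1)] / [1 - phi_11 rho(1)] = [-0.2806 - (0.0544)(0.0544)] / [1 - (0.0544)(0.0544)]
         = -0.28355936 / 0.99704064 = -0.284401.
  Update: phi_21 = phi_11 - phi_22 phi_11 = 0.0544 - (-0.284401)(0.0544) = 0.069871.
Step k = 3:
  phi_33 = [rho(3) - phi_21 rho(2) - phi_22 rho(1)] / [1 - phi_21 rho(1) - phi_22 rho(2)]
    numerator   = 0.3003 - (0.069871)(-0.2806) - (-0.284401)(0.0544) = 0.33537733
    denominator = 1 - (0.069871)(0.0544) - (-0.284401)(-0.2806) = 0.91639607
  phi_33 = 0.33537733 / 0.91639607 = 0.366.
Therefore phi_{33} = 0.3660.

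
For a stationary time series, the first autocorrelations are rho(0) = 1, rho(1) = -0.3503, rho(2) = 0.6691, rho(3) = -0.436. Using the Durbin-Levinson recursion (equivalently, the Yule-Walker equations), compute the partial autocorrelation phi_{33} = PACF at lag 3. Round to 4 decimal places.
\phi_{33} = -0.2410

The PACF at lag k is phi_{kk}, the last component of the solution
to the Yule-Walker system G_k phi = r_k where
  (G_k)_{ij} = rho(|i - j|), (r_k)_i = rho(i), i,j = 1..k.
Equivalently, Durbin-Levinson gives phi_{kk} iteratively:
  phi_{11} = rho(1)
  phi_{kk} = [rho(k) - sum_{j=1..k-1} phi_{k-1,j} rho(k-j)]
            / [1 - sum_{j=1..k-1} phi_{k-1,j} rho(j)],
  phi_{k,j} = phi_{k-1,j} - phi_{kk} phi_{k-1,k-j},  j = 1..k-1.
Step k = 1:
  phi_11 = rho(1) = -0.3503.
Step k = 2:
  phi_22 = [rho(2) - phi_11 rho(1)] / [1 - phi_11 rho(1)] = [0.6691 - (-0.3503)(-0.3503)] / [1 - (-0.3503)(-0.3503)]
         = 0.54638991 / 0.87728991 = 0.622816.
  Update: phi_21 = phi_11 - phi_22 phi_11 = -0.3503 - (0.622816)(-0.3503) = -0.132128.
Step k = 3:
  phi_33 = [rho(3) - phi_21 rho(2) - phi_22 rho(1)] / [1 - phi_21 rho(1) - phi_22 rho(2)]
    numerator   = -0.436 - (-0.132128)(0.6691) - (0.622816)(-0.3503) = -0.12942105
    denominator = 1 - (-0.132128)(-0.3503) - (0.622816)(0.6691) = 0.53698971
  phi_33 = -0.12942105 / 0.53698971 = -0.241.
Therefore phi_{33} = -0.2410.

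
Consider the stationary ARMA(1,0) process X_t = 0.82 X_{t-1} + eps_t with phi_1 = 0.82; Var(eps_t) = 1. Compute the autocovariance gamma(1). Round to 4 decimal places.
\gamma(1) = 2.5031

Multiply the model equation by X_{t-k} and take expectations. With theta_0 = psi_0 = 1 and psi_j the MA(infinity) weights, this gives
  gamma(k) - sum_i phi_i gamma(k-i) = c_k,
  c_k = sigma^2 * sum_{j=k..q} theta_j psi_{j-k}   (c_k = 0 for k > q),
using gamma(-m) = gamma(m).
Pure AR (q = 0): c_0 = sigma^2 = 1, c_k = 0 for k >= 1.
Equations for k = 0 and k = 1 (AR order 1):
  gamma(0) = phi_1 gamma(1) + c_0
  gamma(1) = phi_1 gamma(0) + c_1
Substituting the second into the first: gamma(0) (1 - phi_1^2) = c_0 + phi_1 c_1, so
  gamma(0) = c_0 / (1 - phi_1^2) = 1 / (1 - (0.82)^2) = 1 / 0.3276 = 3.052503.
  gamma(1) = phi_1 gamma(0) = (0.82)(3.052503) = 2.503053.
Therefore gamma(1) = 2.5031 (to 4 decimal places).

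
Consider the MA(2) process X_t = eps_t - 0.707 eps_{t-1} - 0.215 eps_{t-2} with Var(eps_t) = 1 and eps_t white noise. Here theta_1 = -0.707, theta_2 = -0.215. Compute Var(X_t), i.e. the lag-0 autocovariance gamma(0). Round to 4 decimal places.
\gamma(0) = 1.5461

For an MA(q) process X_t = eps_t + sum_i theta_i eps_{t-i} with
Var(eps_t) = sigma^2, the variance is
  gamma(0) = sigma^2 * (1 + sum_i theta_i^2).
  sum_i theta_i^2 = (-0.707)^2 + (-0.215)^2 = 0.499849 + 0.046225 = 0.546074.
  gamma(0) = 1 * (1 + 0.546074) = 1 * 1.546074 = 1.546074, which rounds to 1.5461.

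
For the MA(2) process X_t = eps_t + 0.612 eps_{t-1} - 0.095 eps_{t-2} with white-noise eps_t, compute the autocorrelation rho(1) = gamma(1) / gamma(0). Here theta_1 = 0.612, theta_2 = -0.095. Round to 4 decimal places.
\rho(1) = 0.4003

For an MA(q) process with theta_0 = 1, the autocovariance is
  gamma(k) = sigma^2 * sum_{i=0..q-k} theta_i * theta_{i+k},
and rho(k) = gamma(k) / gamma(0). Sigma^2 cancels.
  numerator   = (1)*(0.612) + (0.612)*(-0.095) = 0.55386.
  denominator = (1)^2 + (0.612)^2 + (-0.095)^2 = 1.383569.
  rho(1) = 0.55386 / 1.383569 = 0.4003.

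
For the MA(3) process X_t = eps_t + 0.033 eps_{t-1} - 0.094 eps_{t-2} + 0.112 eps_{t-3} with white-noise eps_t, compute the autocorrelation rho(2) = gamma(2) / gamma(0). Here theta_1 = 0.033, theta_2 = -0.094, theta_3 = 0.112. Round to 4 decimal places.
\rho(2) = -0.0883

For an MA(q) process with theta_0 = 1, the autocovariance is
  gamma(k) = sigma^2 * sum_{i=0..q-k} theta_i * theta_{i+k},
and rho(k) = gamma(k) / gamma(0). Sigma^2 cancels.
  numerator   = (1)*(-0.094) + (0.033)*(0.112) = -0.090304.
  denominator = (1)^2 + (0.033)^2 + (-0.094)^2 + (0.112)^2 = 1.022469.
  rho(2) = -0.090304 / 1.022469 = -0.0883.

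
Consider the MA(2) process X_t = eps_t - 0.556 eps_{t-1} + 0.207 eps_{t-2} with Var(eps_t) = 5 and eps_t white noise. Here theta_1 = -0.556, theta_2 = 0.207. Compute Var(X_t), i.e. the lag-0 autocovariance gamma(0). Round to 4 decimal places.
\gamma(0) = 6.7599

For an MA(q) process X_t = eps_t + sum_i theta_i eps_{t-i} with
Var(eps_t) = sigma^2, the variance is
  gamma(0) = sigma^2 * (1 + sum_i theta_i^2).
  sum_i theta_i^2 = (-0.556)^2 + (0.207)^2 = 0.309136 + 0.042849 = 0.351985.
  gamma(0) = 5 * (1 + 0.351985) = 5 * 1.351985 = 6.759925, which rounds to 6.7599.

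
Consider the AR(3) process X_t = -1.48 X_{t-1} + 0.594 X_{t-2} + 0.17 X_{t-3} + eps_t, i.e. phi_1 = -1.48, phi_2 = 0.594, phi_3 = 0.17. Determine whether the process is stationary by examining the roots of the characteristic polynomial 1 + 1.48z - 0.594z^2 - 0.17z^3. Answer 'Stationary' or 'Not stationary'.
\text{Not stationary}

The AR(p) characteristic polynomial is P(z) = 1 + 1.48z - 0.594z^2 - 0.17z^3.
Stationarity requires all roots to lie outside the unit circle, i.e. |z| > 1 for every root.
Degree 3: look for a simple real root z0 first, then factor out (1 - z/z0) and solve the remaining quadratic.
Testing z0 = -5: P(-5) = 1 + (1.48)(-5) + (-0.594)(-5)^2 + (-0.17)(-5)^3
  = 1 + (-7.4) + (-14.85) + (21.25) = 0.  So z_0 = -5 is a root, |z_0| = 5.
Divide out the factor (1 + 0.2 z) = (1 - z/z0) (since 1/z0 = -0.2):
  P(z) = (1 + 0.2 z)(1 + (1.28) z + (-0.85) z^2)
  [check: z-coef 1.28 - (-0.2) = 1.48; z^2-coef -0.85 - (-0.2)(1.28) = -0.594; z^3-coef -(-0.2)(-0.85) = -0.17.]
Remaining roots from the quadratic factor 1 + (1.28) z + (-0.85) z^2:
  Set 1 + (1.28) z + (-0.85) z^2 = 0, i.e. a z^2 + b z + c = 0 with a = -0.85, b = 1.28, c = 1.
  Discriminant D = b^2 - 4ac = (1.28)^2 - 4*(-0.85)*1 = 1.6384 - (-3.4) = 5.0384.
  D >= 0, so the roots are real: z = (-b +/- sqrt(D)) / (2a) = (-1.28 +/- 2.244638) / (-1.7).
    z_1 = (-1.28 + 2.244638) / (-1.7) = -0.5674,   |z_1| = 0.5674.
    z_2 = (-1.28 - 2.244638) / (-1.7) = 2.0733,   |z_2| = 2.0733.
Moduli of all roots: 5.0000, 0.5674, 2.0733.
All moduli strictly greater than 1? No.
Verdict: Not stationary.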